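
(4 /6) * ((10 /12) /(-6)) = -5 /54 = -0.09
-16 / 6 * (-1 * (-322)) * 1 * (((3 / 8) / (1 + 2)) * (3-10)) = 2254 / 3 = 751.33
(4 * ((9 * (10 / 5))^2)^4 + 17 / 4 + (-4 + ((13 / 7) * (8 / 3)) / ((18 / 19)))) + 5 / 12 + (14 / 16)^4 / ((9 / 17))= 34124145446007877 / 774144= 44079842311.00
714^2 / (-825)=-169932 / 275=-617.93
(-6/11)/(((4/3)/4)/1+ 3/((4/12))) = -9/154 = -0.06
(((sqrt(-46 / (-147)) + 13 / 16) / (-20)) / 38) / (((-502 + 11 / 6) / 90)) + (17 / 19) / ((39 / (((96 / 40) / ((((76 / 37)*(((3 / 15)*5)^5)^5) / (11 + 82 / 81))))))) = 9*sqrt(138) / 798266 + 58808328829 / 182524661280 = 0.32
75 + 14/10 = 382/5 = 76.40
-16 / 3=-5.33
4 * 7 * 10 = 280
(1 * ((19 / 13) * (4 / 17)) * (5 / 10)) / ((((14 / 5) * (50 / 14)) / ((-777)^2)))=11470851 / 1105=10380.86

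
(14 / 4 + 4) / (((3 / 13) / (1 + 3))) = 130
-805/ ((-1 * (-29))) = -805/ 29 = -27.76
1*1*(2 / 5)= 2 / 5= 0.40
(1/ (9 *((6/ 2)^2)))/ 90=1/ 7290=0.00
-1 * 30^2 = -900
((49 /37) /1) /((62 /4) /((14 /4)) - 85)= -343 /20868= -0.02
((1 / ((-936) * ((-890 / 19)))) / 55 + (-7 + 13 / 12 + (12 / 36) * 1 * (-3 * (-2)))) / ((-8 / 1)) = 179450681 / 366537600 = 0.49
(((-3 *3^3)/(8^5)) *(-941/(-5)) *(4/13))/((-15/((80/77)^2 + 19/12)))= 1604460519/63141478400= 0.03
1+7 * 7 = 50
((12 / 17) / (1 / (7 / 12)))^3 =343 / 4913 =0.07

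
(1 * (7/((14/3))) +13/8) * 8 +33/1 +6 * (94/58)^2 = 62032/841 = 73.76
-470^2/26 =-110450/13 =-8496.15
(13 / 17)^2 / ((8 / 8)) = 169 / 289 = 0.58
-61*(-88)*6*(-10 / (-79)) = 322080 / 79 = 4076.96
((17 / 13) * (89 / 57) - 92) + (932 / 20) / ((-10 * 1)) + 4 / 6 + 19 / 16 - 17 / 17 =-93.76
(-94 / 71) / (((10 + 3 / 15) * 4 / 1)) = -235 / 7242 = -0.03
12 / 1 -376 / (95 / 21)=-71.12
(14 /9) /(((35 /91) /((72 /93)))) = 1456 /465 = 3.13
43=43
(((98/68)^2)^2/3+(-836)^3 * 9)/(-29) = 21081342519719231/116261232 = 181327362.16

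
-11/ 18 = -0.61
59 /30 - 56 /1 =-1621 /30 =-54.03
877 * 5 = 4385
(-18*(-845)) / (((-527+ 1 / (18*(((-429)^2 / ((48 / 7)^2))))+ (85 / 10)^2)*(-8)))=68581958445 / 16403757859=4.18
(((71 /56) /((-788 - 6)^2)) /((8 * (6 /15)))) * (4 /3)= 355 /423652992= 0.00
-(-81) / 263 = 81 / 263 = 0.31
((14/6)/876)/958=7/2517624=0.00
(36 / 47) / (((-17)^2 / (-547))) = -19692 / 13583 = -1.45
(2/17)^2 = 4/289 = 0.01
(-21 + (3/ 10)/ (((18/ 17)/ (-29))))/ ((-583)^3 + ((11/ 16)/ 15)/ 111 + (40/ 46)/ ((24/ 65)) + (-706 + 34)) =17901636/ 121414117755227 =0.00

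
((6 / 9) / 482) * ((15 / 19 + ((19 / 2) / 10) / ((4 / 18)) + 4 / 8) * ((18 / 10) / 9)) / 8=4229 / 21979200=0.00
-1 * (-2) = 2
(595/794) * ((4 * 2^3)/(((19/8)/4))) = 304640/7543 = 40.39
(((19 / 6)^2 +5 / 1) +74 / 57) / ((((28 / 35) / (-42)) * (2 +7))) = -390845 / 4104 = -95.24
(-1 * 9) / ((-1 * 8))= 9 / 8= 1.12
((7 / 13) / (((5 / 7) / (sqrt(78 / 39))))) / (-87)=-49 * sqrt(2) / 5655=-0.01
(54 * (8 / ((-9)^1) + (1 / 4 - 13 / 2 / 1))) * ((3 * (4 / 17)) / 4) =-2313 / 34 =-68.03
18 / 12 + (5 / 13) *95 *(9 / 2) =2157 / 13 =165.92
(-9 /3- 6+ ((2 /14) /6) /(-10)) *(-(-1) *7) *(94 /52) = -177707 /1560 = -113.91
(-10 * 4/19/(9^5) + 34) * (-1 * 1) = -38145614/1121931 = -34.00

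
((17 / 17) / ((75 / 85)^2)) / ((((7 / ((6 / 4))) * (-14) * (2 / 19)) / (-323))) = 60.33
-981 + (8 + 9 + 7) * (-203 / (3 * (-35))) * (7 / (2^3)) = -4702 / 5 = -940.40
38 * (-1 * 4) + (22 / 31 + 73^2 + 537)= 177156 / 31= 5714.71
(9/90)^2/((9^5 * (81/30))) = 1/15943230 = 0.00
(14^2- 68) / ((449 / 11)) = 1408 / 449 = 3.14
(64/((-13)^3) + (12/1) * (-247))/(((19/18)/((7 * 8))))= -6564067776/41743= -157249.55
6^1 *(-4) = -24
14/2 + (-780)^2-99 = 608308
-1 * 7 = -7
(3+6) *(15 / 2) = 135 / 2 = 67.50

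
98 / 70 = 7 / 5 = 1.40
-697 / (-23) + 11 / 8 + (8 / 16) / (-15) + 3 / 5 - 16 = 44839 / 2760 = 16.25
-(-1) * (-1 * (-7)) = 7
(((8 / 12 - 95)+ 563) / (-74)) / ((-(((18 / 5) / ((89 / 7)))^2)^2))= 745064111875 / 756142128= 985.35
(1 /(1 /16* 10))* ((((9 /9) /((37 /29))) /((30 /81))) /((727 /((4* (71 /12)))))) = 74124 /672475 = 0.11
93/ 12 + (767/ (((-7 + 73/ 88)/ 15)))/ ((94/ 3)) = -1761163/ 34028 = -51.76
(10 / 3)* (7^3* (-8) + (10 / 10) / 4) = -54875 / 6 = -9145.83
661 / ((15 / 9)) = 1983 / 5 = 396.60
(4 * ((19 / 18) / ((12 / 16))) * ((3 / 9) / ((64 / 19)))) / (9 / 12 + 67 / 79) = 28519 / 81810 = 0.35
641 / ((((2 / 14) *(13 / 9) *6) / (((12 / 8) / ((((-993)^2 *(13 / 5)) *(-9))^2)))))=112175 / 76900568723675892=0.00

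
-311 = -311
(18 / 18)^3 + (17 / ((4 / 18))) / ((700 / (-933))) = -141349 / 1400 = -100.96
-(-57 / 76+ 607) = -2425 / 4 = -606.25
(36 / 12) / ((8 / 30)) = 11.25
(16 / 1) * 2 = 32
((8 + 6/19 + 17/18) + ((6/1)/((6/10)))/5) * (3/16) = 3851/1824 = 2.11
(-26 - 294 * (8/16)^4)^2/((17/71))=8947775/1088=8224.06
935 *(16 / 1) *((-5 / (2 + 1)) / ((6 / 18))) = -74800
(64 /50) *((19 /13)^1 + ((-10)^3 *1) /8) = -51392 /325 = -158.13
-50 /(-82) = 25 /41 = 0.61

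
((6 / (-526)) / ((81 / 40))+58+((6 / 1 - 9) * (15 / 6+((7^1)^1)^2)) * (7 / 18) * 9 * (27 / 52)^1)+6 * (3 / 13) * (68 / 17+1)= -318821917 / 1477008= -215.86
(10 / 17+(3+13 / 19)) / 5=276 / 323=0.85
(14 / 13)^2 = 196 / 169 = 1.16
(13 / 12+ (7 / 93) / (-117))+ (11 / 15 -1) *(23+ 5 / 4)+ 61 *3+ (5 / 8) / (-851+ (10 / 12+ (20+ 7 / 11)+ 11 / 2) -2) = 2107264319057 / 11864207160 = 177.62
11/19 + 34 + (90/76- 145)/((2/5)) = -24697/76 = -324.96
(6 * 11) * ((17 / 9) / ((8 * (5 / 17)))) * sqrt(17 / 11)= 289 * sqrt(187) / 60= 65.87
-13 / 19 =-0.68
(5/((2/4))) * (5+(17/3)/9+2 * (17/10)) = 2438/27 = 90.30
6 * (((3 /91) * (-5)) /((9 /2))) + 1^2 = 0.78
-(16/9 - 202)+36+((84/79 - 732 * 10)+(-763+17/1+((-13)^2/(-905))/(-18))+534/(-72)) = -6722921461/857940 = -7836.12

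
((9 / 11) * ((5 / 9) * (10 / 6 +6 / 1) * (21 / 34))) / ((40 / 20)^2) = 805 / 1496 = 0.54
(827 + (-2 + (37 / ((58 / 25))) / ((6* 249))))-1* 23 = 69495829 / 86652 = 802.01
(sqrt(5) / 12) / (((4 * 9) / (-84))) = -7 * sqrt(5) / 36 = -0.43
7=7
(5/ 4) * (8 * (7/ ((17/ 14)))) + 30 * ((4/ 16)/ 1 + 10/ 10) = 3235/ 34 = 95.15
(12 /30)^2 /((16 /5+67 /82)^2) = 26896 /2712609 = 0.01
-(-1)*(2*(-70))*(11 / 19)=-1540 / 19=-81.05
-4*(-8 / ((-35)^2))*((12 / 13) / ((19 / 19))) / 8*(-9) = -432 / 15925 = -0.03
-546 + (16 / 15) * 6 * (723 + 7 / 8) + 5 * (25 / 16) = 327569 / 80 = 4094.61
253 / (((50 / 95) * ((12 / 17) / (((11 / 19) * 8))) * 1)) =47311 / 15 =3154.07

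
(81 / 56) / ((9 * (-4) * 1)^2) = 0.00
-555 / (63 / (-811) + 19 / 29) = -13053045 / 13582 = -961.05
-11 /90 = -0.12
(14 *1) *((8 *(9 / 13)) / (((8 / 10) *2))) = 630 / 13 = 48.46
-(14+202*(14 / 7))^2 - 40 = -174764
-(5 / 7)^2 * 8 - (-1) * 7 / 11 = -1857 / 539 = -3.45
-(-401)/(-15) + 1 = -25.73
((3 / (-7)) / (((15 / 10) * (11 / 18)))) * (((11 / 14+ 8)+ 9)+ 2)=-4986 / 539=-9.25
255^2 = 65025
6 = 6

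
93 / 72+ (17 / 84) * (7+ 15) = 5.74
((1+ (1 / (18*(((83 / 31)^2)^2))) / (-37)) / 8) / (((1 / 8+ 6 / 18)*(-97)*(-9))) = 0.00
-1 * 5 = -5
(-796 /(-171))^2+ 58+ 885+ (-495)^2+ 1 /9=7192987153 /29241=245989.78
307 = 307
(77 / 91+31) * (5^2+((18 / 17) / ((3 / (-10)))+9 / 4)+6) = 418347 / 442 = 946.49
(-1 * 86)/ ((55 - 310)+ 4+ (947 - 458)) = -43/ 119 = -0.36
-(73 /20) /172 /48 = -73 /165120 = -0.00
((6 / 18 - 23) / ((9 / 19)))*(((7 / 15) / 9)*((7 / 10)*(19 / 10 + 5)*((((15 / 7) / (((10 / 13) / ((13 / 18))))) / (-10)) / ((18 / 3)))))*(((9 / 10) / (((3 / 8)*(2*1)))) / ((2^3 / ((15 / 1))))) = 8788507 / 9720000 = 0.90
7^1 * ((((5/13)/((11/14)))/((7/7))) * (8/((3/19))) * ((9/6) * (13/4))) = 9310/11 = 846.36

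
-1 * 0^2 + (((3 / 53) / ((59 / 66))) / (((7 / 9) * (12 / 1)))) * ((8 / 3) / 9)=44 / 21889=0.00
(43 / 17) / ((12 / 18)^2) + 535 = 36767 / 68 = 540.69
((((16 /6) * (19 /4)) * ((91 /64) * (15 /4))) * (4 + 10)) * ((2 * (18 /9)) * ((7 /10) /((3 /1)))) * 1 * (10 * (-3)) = -423605 /16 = -26475.31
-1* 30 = -30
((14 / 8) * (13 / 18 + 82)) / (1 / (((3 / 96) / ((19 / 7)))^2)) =510727 / 26615808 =0.02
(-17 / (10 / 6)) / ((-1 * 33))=17 / 55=0.31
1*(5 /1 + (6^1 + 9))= 20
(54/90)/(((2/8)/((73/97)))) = 876/485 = 1.81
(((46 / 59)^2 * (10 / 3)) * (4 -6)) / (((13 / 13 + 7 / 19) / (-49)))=19699960 / 135759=145.11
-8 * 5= -40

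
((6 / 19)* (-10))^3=-216000 / 6859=-31.49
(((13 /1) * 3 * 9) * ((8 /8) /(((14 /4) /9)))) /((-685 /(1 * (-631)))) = 3986658 /4795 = 831.42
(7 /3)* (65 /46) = 3.30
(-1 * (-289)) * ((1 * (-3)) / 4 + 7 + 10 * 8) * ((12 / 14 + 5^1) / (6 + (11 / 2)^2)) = 817581 / 203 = 4027.49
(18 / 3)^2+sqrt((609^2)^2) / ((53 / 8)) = 2968956 / 53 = 56018.04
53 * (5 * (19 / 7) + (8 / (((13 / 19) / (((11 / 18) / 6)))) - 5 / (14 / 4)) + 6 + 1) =2647880 / 2457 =1077.69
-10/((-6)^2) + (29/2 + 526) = 4862/9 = 540.22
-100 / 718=-50 / 359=-0.14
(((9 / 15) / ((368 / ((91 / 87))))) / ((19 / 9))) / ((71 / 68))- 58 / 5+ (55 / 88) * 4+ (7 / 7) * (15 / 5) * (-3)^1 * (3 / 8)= -448963871 / 35991320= -12.47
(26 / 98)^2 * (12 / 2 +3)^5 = 9979281 / 2401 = 4156.30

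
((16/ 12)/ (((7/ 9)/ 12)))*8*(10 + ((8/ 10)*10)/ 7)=89856/ 49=1833.80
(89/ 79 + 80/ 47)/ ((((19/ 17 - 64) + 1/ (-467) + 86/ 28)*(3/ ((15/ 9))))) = -648536910/ 24683960879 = -0.03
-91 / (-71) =91 / 71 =1.28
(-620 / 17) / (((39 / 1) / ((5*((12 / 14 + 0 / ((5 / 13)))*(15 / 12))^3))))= -871875 / 151606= -5.75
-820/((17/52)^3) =-115298560/4913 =-23468.06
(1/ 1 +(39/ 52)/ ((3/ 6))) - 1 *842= -1679/ 2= -839.50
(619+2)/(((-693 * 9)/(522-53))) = -1541/33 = -46.70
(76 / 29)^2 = 5776 / 841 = 6.87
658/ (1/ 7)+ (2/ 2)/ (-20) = 92119/ 20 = 4605.95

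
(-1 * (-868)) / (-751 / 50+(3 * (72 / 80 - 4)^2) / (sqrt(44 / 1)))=-5736438400 / 90952487 - 500488800 * sqrt(11) / 90952487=-81.32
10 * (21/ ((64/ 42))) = 2205/ 16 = 137.81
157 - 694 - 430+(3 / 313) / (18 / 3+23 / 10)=-967.00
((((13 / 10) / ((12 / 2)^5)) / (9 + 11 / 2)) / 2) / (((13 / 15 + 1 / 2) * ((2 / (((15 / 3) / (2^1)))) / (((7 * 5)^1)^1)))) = 2275 / 12327552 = 0.00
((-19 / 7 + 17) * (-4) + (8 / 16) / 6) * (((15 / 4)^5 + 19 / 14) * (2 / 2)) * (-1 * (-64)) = -2713054.52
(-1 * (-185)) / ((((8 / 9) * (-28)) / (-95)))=158175 / 224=706.14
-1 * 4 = -4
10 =10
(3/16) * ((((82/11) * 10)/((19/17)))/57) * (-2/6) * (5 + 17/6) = -0.57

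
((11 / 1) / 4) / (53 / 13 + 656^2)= 143 / 22377684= 0.00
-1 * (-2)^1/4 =1/2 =0.50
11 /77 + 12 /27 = 37 /63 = 0.59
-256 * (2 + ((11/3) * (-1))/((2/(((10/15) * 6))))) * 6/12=2048/3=682.67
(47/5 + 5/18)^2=758641/8100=93.66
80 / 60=4 / 3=1.33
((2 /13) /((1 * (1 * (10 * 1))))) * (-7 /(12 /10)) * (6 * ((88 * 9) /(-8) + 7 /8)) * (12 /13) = 16485 /338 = 48.77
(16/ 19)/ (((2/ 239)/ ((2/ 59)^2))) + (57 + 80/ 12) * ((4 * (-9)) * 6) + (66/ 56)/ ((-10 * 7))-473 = -1844008651507/ 129632440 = -14224.90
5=5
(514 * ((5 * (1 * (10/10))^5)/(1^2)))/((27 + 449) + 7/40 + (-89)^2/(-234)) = 12027600/2070079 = 5.81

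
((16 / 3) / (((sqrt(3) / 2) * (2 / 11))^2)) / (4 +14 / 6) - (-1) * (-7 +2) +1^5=1708 / 57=29.96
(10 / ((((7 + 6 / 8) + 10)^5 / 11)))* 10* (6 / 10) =675840 / 1804229351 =0.00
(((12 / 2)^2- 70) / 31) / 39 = -34 / 1209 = -0.03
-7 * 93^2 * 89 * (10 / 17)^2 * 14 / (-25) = 301746312 / 289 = 1044104.89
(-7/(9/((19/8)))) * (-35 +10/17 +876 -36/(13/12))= -7920017/5304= -1493.22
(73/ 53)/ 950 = 73/ 50350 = 0.00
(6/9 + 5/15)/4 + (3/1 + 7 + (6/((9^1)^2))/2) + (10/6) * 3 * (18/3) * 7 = 23791/108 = 220.29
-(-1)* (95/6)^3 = 857375/216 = 3969.33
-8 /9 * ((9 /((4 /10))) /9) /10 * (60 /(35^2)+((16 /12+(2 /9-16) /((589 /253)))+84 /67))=720694972 /783143235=0.92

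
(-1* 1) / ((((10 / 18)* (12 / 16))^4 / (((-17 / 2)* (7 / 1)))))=1233792 / 625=1974.07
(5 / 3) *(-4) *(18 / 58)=-60 / 29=-2.07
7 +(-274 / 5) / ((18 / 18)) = -239 / 5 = -47.80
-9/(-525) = 3/175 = 0.02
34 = 34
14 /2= 7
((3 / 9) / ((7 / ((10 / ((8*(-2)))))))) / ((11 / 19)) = -95 / 1848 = -0.05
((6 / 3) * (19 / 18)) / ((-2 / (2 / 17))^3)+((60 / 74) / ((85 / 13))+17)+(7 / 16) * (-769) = -319.31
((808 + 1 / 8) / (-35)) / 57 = -431 / 1064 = -0.41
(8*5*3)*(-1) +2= -118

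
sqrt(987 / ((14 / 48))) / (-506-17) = -6 * sqrt(94) / 523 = -0.11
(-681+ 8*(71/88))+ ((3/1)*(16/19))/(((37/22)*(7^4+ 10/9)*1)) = -674.54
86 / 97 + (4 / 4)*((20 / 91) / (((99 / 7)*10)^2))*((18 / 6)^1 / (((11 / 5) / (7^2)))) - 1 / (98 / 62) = 565517746 / 2220511293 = 0.25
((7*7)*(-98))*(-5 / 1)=24010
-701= -701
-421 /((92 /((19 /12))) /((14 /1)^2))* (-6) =8520.67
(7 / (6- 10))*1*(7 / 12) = -49 / 48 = -1.02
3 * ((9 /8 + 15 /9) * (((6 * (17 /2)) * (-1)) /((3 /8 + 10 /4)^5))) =-13996032 /6436343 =-2.17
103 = 103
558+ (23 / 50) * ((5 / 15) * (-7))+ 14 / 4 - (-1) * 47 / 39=547591 / 975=561.63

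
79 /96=0.82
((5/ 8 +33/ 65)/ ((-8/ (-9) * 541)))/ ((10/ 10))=5301/ 2250560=0.00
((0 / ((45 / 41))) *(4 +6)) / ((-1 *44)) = 0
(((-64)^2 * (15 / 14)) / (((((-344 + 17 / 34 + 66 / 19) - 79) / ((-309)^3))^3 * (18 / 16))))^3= 56981959637222323352056150219505865098690525702456386995237813906356256056686252986495664128000 / 22569304499837926424710967176838930149109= 2524754789746911314327765000000000000000000000000000000.00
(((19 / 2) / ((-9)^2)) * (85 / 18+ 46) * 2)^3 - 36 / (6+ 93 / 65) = 838007590337243 / 498997589832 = 1679.38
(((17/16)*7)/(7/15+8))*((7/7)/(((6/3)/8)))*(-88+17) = -126735/508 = -249.48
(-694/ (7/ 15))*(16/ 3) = -55520/ 7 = -7931.43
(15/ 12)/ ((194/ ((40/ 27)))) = 25/ 2619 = 0.01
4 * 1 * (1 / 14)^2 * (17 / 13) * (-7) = -17 / 91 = -0.19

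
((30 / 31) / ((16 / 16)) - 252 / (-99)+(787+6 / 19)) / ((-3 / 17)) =-29034759 / 6479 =-4481.36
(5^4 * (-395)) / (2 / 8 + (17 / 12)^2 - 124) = 35550000 / 17531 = 2027.84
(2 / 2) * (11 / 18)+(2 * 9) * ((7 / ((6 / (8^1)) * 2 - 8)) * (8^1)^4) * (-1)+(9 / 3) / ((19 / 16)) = 79402.52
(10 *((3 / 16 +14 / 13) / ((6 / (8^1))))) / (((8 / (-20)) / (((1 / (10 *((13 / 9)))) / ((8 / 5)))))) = -19725 / 10816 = -1.82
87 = 87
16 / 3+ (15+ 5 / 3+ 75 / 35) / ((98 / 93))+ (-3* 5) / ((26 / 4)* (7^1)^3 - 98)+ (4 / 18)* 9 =1502563 / 59682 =25.18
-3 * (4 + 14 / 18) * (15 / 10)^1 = -43 / 2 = -21.50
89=89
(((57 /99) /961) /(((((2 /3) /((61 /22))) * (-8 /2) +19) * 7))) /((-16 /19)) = -0.00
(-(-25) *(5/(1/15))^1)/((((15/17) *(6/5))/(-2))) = -10625/3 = -3541.67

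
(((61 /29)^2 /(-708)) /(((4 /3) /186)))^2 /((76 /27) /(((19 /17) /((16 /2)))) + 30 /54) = 3233322327843 /88082127679936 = 0.04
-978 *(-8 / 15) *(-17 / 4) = -11084 / 5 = -2216.80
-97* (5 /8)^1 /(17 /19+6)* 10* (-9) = 414675 /524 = 791.36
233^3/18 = 12649337/18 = 702740.94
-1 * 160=-160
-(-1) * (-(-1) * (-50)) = -50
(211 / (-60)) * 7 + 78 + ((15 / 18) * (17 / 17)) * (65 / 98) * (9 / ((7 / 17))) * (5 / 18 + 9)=2270211 / 13720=165.47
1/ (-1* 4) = -1/ 4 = -0.25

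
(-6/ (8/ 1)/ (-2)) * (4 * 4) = 6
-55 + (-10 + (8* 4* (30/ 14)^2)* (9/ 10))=3295/ 49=67.24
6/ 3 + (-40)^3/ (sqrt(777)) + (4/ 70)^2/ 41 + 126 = 6428804/ 50225 - 64000 * sqrt(777)/ 777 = -2167.99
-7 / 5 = -1.40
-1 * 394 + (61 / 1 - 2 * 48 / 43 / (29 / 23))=-417459 / 1247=-334.77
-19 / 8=-2.38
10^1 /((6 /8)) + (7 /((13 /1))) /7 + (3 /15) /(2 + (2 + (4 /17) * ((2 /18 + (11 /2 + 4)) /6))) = 5271436 /391755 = 13.46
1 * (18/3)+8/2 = 10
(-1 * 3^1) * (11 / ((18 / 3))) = -11 / 2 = -5.50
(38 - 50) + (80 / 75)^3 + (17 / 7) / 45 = -253553 / 23625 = -10.73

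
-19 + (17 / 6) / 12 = -1351 / 72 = -18.76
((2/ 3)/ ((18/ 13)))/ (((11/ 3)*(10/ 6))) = 13/ 165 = 0.08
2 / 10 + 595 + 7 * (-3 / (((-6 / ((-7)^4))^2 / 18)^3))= -20116029294959473488297 / 40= -502900732373986837207.42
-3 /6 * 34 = -17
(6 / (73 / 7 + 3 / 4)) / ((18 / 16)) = 448 / 939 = 0.48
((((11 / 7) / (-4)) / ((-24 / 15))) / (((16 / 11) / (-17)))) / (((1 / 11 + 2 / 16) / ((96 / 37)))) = -339405 / 9842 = -34.49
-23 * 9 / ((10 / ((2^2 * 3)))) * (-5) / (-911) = -1242 / 911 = -1.36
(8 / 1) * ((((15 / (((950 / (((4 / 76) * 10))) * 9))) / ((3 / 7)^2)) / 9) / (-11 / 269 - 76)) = -105448 / 1794373965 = -0.00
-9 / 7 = -1.29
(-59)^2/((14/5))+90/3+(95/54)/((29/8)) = 13962295/10962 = 1273.70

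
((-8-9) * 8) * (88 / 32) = -374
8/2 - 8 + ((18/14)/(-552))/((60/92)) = -1121/280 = -4.00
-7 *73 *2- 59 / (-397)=-405675 / 397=-1021.85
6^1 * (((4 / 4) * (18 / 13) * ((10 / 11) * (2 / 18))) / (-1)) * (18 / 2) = -1080 / 143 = -7.55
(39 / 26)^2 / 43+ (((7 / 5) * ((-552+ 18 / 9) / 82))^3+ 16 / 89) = -873331019187 / 1055042668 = -827.77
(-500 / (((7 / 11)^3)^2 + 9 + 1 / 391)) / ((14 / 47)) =-8138994124250 / 43973268353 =-185.09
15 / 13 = 1.15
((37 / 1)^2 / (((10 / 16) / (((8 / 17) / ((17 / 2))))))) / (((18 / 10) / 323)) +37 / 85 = 16647373 / 765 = 21761.27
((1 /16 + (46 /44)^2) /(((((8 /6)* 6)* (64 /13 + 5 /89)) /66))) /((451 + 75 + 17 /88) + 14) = 7764627 /2190885256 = 0.00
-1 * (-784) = 784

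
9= 9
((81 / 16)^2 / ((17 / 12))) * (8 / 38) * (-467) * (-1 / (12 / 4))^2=-1021329 / 5168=-197.63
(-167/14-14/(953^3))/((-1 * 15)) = 28908474151/36351973434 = 0.80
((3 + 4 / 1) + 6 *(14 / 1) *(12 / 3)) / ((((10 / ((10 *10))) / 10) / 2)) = 68600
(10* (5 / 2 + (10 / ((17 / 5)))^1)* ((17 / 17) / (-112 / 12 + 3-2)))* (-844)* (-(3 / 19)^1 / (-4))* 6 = 1305.20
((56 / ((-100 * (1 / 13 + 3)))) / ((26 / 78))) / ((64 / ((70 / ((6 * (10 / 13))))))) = -8281 / 64000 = -0.13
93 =93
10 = 10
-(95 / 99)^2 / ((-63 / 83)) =749075 / 617463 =1.21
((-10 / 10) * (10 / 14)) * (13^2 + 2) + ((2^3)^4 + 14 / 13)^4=281771115837920.46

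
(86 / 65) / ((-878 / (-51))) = 2193 / 28535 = 0.08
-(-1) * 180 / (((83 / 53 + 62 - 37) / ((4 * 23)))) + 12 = 55911 / 88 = 635.35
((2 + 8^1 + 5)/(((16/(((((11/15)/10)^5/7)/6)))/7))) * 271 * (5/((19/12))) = 43644821/153900000000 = 0.00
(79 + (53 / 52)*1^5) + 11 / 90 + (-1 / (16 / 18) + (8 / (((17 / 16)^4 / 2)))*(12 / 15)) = 34811683781 / 390878280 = 89.06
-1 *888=-888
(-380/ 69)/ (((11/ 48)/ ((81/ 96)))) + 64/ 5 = -9458/ 1265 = -7.48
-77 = -77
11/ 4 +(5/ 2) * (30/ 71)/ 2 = 931/ 284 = 3.28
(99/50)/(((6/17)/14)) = 3927/50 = 78.54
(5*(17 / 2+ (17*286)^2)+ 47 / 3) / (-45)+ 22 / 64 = -11346745219 / 4320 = -2626561.39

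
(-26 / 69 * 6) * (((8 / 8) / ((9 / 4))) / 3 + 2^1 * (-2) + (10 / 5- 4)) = 8216 / 621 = 13.23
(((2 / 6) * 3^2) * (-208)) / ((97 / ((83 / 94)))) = -25896 / 4559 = -5.68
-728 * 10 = -7280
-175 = -175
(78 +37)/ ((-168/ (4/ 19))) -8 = -6499/ 798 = -8.14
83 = 83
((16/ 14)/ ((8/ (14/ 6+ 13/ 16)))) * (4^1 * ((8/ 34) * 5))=755/ 357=2.11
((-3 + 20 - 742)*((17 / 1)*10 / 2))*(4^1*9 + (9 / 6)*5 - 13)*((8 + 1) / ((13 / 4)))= -67664250 / 13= -5204942.31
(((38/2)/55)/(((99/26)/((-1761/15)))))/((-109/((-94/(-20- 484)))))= 6814483/373908150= 0.02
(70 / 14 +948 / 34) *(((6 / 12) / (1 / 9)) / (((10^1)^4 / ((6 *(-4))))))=-15093 / 42500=-0.36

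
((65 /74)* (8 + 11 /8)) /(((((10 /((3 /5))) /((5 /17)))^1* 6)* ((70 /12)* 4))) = 585 /563584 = 0.00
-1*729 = -729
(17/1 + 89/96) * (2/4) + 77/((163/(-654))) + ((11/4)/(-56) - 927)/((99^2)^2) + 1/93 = -65229888843038653/217454345406144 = -299.97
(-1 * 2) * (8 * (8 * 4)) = -512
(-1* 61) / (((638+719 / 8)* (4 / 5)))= -610 / 5823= -0.10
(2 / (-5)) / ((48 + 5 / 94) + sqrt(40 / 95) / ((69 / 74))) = -76817420964 / 9226370160815 + 180466464 * sqrt(38) / 9226370160815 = -0.01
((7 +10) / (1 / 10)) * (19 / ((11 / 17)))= 54910 / 11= 4991.82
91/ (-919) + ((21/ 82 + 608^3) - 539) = 16937100338771/ 75358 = 224755173.16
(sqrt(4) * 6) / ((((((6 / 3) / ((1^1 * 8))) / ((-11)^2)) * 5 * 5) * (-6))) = -968 / 25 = -38.72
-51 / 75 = -17 / 25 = -0.68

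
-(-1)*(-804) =-804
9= 9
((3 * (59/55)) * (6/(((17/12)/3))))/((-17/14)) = -535248/15895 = -33.67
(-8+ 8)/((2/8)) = 0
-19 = -19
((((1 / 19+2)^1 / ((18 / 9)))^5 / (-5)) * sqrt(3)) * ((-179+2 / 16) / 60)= 43036942923 * sqrt(3) / 63388134400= 1.18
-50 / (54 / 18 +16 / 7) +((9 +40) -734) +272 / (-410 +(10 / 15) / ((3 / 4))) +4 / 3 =-141776881 / 204351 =-693.79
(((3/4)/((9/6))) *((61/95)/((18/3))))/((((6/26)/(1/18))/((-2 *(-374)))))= 148291/15390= 9.64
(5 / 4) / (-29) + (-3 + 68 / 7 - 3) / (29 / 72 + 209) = -310543 / 12242524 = -0.03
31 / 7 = 4.43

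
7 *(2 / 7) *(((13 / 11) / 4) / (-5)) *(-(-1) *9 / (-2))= 117 / 220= 0.53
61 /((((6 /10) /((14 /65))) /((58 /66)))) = 24766 /1287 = 19.24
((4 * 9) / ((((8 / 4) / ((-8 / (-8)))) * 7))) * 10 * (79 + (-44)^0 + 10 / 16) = 29025 / 14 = 2073.21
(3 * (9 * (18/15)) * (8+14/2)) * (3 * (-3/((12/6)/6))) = -13122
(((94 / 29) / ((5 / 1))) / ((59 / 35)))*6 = 3948 / 1711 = 2.31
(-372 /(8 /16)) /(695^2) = -744 /483025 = -0.00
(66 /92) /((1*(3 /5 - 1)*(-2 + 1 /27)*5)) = 891 /4876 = 0.18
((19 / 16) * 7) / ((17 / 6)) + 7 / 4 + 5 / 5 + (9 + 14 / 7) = 2269 / 136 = 16.68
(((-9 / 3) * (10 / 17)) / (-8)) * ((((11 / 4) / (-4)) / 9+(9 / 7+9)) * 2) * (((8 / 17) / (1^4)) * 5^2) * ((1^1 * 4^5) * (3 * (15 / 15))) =162783.98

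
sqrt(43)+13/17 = 7.32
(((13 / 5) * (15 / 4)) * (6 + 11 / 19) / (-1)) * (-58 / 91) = 10875 / 266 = 40.88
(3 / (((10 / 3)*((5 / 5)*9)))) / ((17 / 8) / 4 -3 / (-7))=112 / 1075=0.10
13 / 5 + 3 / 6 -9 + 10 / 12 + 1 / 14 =-1049 / 210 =-5.00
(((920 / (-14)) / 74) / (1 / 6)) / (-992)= 345 / 64232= 0.01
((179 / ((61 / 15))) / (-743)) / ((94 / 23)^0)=-2685 / 45323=-0.06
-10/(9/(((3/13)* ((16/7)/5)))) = -32/273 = -0.12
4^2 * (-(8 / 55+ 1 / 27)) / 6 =-2168 / 4455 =-0.49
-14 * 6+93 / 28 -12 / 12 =-81.68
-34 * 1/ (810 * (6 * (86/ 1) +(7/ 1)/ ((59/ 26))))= -1003/ 12403530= -0.00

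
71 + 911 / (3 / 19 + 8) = 28314 / 155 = 182.67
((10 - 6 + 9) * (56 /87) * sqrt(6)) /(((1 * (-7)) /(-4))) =11.71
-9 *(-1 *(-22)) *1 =-198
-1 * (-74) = 74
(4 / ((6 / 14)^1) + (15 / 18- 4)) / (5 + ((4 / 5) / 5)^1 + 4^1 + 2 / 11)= 10175 / 15414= 0.66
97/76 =1.28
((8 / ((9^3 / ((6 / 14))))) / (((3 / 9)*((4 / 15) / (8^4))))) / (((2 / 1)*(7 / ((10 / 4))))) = 51200 / 1323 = 38.70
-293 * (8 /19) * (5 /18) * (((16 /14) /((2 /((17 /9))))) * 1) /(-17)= 23440 /10773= 2.18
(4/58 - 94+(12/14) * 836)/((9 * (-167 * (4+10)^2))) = -0.00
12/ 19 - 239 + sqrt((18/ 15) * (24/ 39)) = -4529/ 19 + 4 * sqrt(195)/ 65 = -237.51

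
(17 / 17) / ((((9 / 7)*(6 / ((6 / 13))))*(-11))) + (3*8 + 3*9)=65630 / 1287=50.99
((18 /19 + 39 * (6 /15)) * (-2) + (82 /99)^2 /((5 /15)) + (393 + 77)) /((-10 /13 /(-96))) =28337687456 /517275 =54782.63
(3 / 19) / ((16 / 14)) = 0.14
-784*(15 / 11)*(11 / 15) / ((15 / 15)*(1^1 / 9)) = -7056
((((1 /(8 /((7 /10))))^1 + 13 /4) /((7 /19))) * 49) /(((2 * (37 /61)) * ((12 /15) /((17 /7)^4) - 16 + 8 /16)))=-60306922697 /2550838608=-23.64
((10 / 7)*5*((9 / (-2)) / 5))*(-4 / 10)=18 / 7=2.57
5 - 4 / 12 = 14 / 3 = 4.67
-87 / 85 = -1.02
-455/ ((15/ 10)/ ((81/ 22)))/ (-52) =945/ 44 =21.48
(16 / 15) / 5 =16 / 75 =0.21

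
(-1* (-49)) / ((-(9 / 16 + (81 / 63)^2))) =-38416 / 1737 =-22.12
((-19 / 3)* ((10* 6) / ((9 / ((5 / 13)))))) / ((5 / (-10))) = 3800 / 117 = 32.48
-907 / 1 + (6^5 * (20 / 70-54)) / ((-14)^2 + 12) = -265273 / 91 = -2915.09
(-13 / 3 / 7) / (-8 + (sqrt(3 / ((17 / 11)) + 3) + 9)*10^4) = -355147 / 48478320408 + 8125*sqrt(357) / 84837060714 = -0.00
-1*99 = -99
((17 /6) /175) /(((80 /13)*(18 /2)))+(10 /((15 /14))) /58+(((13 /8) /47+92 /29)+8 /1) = 403934887 /35532000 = 11.37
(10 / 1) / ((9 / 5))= 50 / 9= 5.56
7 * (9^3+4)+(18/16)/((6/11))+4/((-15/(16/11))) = 13550261/2640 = 5132.67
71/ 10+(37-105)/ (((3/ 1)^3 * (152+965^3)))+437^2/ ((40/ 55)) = 254849088062320621/ 970522859160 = 262589.47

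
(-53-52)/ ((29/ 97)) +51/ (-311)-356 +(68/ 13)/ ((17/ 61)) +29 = -77336315/ 117247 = -659.60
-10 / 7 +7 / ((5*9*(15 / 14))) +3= 8111 / 4725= 1.72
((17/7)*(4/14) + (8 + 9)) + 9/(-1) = 8.69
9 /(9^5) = 0.00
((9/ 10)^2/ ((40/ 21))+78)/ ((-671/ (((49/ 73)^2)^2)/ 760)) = -34360052931519/ 1905521971100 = -18.03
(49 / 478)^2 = 2401 / 228484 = 0.01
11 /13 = 0.85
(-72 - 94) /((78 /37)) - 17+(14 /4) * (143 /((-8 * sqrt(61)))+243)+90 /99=648361 /858 - 1001 * sqrt(61) /976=747.66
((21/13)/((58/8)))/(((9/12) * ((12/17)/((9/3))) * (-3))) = -476/1131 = -0.42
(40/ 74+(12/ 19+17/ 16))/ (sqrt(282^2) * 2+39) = 25135/ 6782544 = 0.00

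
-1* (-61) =61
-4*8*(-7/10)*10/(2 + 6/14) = 1568/17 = 92.24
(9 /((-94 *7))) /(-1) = 9 /658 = 0.01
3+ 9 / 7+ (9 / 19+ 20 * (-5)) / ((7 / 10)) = -2620 / 19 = -137.89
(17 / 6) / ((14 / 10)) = 85 / 42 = 2.02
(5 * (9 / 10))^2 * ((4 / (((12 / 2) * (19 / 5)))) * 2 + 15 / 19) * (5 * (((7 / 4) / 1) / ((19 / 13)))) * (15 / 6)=3992625 / 11552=345.62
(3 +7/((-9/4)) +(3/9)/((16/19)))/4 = 0.07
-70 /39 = -1.79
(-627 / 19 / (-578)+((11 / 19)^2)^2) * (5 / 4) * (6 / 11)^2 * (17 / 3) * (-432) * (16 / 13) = -60148967040 / 316810351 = -189.86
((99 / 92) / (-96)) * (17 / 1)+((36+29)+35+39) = 408655 / 2944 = 138.81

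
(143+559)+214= 916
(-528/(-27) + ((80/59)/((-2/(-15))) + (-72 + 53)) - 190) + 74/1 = -55901/531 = -105.27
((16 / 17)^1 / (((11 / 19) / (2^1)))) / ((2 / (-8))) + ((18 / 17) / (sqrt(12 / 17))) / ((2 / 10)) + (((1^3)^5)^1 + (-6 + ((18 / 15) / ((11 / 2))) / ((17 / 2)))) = -16811 / 935 + 15 * sqrt(51) / 17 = -11.68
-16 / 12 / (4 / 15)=-5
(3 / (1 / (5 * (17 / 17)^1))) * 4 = 60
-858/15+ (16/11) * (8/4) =-2986/55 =-54.29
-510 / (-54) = 85 / 9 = 9.44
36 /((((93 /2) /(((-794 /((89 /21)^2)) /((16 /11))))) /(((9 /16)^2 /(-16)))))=467980821 /1005776896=0.47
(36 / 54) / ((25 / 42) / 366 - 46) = -10248 / 707087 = -0.01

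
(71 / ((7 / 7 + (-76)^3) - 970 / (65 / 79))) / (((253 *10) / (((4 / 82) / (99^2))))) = -923 / 2908658273858865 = -0.00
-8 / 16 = -1 / 2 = -0.50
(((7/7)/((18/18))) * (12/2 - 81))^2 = 5625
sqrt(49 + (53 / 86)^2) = sqrt(365213) / 86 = 7.03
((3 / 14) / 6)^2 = 0.00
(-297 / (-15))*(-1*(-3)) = 297 / 5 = 59.40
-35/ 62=-0.56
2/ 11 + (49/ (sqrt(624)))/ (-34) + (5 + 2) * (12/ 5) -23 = -331/ 55 -49 * sqrt(39)/ 5304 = -6.08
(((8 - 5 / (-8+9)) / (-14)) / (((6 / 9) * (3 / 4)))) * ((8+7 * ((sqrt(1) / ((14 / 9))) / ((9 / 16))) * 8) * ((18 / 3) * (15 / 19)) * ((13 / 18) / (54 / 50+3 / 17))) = -994500 / 11837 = -84.02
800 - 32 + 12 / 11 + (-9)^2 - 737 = 1244 / 11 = 113.09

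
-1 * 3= -3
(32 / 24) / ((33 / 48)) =64 / 33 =1.94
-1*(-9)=9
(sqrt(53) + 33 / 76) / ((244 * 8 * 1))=33 / 148352 + sqrt(53) / 1952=0.00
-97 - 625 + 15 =-707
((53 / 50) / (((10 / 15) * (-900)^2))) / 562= 53 / 15174000000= 0.00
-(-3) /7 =3 /7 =0.43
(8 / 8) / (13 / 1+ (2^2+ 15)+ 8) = 1 / 40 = 0.02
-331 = -331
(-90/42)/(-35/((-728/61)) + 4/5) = -2600/4529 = -0.57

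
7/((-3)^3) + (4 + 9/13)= 1556/351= 4.43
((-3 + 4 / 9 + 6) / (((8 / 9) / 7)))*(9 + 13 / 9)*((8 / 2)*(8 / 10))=906.58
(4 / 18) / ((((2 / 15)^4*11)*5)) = 1125 / 88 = 12.78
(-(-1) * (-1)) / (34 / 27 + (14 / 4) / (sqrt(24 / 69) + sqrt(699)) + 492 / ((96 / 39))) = 216 * (-23 * sqrt(699)- 2 * sqrt(46)) / (17388 + 86890 * sqrt(46) + 999235 * sqrt(699)) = -0.00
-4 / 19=-0.21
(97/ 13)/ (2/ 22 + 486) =1067/ 69511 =0.02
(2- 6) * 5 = -20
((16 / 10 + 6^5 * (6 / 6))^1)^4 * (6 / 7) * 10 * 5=27443764146391007232 / 175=156821509407948612.75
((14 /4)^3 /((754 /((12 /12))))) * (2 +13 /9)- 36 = -1943735 /54288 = -35.80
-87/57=-29/19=-1.53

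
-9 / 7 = -1.29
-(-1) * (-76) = -76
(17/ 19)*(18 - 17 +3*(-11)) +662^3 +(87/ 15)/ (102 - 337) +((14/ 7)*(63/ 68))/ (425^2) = 290117499.34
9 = 9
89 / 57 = 1.56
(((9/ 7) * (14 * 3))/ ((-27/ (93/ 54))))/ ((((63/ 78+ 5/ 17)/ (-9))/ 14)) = 191828/ 487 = 393.90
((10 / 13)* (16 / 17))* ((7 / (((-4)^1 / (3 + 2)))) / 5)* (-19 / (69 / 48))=16.75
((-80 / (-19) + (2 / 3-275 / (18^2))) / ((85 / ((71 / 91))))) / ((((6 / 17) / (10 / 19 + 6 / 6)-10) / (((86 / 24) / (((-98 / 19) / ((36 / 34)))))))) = 51061141 / 18338261760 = 0.00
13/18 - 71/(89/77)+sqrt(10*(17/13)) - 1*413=-758875/1602+sqrt(2210)/13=-470.09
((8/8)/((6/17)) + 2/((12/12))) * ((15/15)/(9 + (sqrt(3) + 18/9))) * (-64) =-5104/177 + 464 * sqrt(3)/177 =-24.30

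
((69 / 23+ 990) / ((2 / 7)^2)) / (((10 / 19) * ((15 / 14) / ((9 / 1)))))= 19414143 / 100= 194141.43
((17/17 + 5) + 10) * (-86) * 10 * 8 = -110080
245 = 245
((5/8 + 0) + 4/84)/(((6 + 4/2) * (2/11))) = 0.46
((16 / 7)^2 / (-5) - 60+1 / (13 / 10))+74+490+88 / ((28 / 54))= 2144902 / 3185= 673.44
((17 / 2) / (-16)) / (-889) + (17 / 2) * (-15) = -3627103 / 28448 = -127.50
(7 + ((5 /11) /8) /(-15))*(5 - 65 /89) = 175465 /5874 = 29.87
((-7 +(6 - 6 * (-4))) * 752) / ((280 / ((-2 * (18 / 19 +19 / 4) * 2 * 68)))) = -95726.21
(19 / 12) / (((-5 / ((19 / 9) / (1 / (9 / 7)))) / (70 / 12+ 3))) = -19133 / 2520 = -7.59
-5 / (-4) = 5 / 4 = 1.25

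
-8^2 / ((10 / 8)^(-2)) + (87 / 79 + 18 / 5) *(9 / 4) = -141287 / 1580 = -89.42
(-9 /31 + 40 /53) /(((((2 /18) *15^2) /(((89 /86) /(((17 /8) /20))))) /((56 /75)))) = 60844672 /450387375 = 0.14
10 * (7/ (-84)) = -5/ 6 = -0.83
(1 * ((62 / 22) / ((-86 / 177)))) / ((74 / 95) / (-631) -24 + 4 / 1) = 109639405 / 378076468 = 0.29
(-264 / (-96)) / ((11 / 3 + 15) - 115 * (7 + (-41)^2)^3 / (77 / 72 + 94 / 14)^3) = -1992364818411 / 849743821871502542432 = -0.00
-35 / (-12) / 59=35 / 708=0.05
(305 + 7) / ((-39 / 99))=-792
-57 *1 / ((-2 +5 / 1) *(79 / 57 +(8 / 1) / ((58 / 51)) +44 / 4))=-31407 / 32102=-0.98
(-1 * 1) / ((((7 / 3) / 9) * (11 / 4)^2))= -0.51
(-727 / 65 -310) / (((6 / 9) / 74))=-2317347 / 65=-35651.49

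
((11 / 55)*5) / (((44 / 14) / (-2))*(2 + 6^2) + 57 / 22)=-154 / 8797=-0.02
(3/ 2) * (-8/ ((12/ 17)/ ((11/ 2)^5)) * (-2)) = 2737867/ 16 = 171116.69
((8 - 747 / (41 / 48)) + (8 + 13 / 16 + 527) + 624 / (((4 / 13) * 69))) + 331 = 447619 / 15088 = 29.67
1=1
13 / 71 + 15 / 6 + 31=4783 / 142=33.68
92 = 92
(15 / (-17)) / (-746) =0.00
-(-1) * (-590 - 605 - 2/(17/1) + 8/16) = -40617/34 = -1194.62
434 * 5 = 2170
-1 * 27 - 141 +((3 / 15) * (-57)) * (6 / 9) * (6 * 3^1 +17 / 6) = -979 / 3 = -326.33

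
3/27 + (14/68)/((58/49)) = 5059/17748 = 0.29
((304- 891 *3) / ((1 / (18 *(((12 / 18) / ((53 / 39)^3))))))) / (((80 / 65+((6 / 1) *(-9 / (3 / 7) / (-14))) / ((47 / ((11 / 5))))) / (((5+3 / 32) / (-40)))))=407635244523 / 466878272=873.11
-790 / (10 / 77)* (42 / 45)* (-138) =3917452 / 5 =783490.40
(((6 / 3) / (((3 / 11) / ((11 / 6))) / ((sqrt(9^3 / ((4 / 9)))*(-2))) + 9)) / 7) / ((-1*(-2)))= 1089 / 68593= 0.02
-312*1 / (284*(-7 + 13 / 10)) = 260 / 1349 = 0.19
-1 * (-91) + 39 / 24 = 741 / 8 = 92.62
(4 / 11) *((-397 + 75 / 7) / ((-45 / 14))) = 21632 / 495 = 43.70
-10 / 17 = -0.59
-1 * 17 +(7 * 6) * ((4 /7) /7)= -95 /7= -13.57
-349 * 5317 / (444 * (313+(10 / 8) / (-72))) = -44535192 / 3335143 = -13.35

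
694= 694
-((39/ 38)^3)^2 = -3518743761/ 3010936384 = -1.17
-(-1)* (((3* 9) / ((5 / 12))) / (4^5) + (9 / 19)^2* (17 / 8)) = 0.54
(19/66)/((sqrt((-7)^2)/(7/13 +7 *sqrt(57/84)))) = 0.26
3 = 3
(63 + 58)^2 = 14641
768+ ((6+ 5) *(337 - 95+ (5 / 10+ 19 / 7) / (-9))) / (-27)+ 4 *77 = 369515 / 378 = 977.55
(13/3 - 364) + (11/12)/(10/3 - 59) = -720805/2004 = -359.68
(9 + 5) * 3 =42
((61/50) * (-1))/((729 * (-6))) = 61/218700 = 0.00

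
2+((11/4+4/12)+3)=97/12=8.08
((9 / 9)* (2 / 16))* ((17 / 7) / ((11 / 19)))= 323 / 616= 0.52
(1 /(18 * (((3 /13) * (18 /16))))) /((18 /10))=0.12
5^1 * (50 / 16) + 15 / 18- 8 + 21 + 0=707 / 24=29.46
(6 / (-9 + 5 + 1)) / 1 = -2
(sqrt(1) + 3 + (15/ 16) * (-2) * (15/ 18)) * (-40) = -195/ 2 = -97.50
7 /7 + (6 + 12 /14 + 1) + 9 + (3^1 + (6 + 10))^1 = 258 /7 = 36.86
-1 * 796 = -796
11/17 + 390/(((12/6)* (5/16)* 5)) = 10663/85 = 125.45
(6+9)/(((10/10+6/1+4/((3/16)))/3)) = 27/17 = 1.59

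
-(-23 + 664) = -641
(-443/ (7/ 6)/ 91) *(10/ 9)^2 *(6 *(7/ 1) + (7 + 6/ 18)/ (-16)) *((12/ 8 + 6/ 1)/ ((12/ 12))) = -55208875/ 34398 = -1605.00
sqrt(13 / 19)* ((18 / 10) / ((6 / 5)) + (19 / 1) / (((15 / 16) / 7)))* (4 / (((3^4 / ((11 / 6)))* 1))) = 47311* sqrt(247) / 69255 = 10.74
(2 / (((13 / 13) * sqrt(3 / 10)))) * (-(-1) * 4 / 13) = 8 * sqrt(30) / 39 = 1.12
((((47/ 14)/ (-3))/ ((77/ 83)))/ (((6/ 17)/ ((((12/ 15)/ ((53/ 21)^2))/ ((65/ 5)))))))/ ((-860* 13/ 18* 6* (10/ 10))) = 198951/ 22454303300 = 0.00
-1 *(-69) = 69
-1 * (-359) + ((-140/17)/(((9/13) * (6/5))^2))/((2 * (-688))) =6122091587/17052768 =359.01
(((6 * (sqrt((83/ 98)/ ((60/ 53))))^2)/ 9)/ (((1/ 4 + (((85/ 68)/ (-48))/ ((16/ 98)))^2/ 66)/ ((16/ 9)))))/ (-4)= -25369772032/ 28656480615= -0.89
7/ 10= 0.70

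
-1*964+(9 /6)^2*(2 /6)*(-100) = -1039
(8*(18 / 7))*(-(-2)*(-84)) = -3456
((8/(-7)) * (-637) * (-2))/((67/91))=-132496/67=-1977.55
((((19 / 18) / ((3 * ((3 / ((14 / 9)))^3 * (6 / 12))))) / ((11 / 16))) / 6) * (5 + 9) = 5839232 / 17537553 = 0.33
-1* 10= -10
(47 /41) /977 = 47 /40057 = 0.00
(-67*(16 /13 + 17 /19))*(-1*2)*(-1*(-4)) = 281400 /247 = 1139.27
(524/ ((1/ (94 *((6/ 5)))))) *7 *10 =4137504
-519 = -519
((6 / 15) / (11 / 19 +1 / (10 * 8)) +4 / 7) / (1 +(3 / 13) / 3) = 51038 / 44051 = 1.16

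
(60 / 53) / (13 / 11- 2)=-220 / 159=-1.38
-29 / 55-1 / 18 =-577 / 990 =-0.58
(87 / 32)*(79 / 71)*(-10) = -34365 / 1136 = -30.25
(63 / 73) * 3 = 2.59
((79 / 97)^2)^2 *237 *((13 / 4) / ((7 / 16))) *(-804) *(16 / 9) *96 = -65866533851848704 / 619704967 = -106286922.58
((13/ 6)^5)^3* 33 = 563044823154998327/ 156728328192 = 3592489.18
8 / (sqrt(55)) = 8 *sqrt(55) / 55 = 1.08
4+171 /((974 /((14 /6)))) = 4295 /974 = 4.41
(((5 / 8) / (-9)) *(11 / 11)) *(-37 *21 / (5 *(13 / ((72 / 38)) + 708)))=0.02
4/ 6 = 2/ 3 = 0.67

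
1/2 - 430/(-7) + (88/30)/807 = 10495651/169470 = 61.93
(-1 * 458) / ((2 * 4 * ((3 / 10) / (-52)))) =29770 / 3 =9923.33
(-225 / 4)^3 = -11390625 / 64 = -177978.52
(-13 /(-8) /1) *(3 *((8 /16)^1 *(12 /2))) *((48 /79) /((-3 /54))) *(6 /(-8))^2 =-28431 /316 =-89.97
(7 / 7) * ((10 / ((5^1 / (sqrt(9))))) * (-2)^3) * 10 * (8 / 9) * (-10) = 4266.67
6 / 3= 2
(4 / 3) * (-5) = -20 / 3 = -6.67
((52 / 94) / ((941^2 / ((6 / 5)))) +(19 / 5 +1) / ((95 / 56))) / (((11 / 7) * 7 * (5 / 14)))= 783077100792 / 1087259982875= 0.72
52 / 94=26 / 47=0.55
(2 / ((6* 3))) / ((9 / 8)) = 8 / 81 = 0.10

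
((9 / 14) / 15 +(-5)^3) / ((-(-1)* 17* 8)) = -8747 / 9520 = -0.92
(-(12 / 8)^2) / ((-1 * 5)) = 9 / 20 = 0.45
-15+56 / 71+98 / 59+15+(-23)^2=2226243 / 4189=531.45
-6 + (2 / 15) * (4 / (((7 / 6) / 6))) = -114 / 35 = -3.26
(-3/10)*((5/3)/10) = -1/20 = -0.05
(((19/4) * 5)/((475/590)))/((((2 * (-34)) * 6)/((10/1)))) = -295/408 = -0.72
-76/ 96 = -0.79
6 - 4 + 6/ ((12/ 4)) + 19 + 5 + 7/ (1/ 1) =35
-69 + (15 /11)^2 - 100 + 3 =-19861 /121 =-164.14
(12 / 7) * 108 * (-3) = -3888 / 7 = -555.43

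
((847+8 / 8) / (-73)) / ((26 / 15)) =-6.70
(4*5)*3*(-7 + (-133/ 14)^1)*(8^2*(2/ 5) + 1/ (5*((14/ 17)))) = -179091/ 7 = -25584.43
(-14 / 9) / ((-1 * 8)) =7 / 36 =0.19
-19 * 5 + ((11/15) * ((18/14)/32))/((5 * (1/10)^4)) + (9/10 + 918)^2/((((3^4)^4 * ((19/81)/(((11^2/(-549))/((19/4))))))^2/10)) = -345816387375634144693253/9586988956995662248470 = -36.07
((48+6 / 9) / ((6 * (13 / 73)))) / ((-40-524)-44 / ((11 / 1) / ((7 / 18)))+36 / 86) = -3139 / 38948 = -0.08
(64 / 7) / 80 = 4 / 35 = 0.11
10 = 10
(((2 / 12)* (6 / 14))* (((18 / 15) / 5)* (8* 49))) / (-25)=-168 / 625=-0.27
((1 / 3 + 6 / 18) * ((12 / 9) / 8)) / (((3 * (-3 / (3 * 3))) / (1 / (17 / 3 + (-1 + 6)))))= -1 / 96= -0.01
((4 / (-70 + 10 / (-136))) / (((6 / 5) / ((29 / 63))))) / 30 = -1972 / 2701755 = -0.00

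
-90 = -90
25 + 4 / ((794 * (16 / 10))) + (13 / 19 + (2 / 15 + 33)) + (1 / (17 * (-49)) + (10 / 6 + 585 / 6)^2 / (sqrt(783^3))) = 354025 * sqrt(87) / 7357068 + 22174897897 / 376999140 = 59.27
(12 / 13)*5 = 60 / 13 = 4.62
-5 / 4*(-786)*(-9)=-17685 / 2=-8842.50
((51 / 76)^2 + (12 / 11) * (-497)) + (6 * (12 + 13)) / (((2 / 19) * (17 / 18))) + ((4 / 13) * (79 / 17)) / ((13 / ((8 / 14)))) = 1235803897421 / 1277772496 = 967.15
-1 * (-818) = 818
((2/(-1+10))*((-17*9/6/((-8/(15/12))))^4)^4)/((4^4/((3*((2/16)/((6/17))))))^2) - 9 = 10257583076469821536488394922824685715033/664613997892457936451903530140172288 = 15433.90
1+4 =5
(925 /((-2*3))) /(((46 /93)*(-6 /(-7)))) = -200725 /552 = -363.63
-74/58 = -37/29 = -1.28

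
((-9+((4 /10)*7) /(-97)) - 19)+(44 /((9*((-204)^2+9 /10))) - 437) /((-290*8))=-23466539340947 /842892045840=-27.84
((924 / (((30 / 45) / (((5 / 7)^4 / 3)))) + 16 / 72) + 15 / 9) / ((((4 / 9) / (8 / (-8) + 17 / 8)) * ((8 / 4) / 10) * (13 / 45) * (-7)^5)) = -763589025 / 2398157216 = -0.32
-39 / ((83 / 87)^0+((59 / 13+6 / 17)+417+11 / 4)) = -34476 / 376267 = -0.09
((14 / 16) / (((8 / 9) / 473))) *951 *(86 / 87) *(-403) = -163694638107 / 928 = -176395084.17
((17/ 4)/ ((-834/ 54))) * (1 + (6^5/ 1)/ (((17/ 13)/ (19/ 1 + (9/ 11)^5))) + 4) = -2837780828271/ 89544356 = -31691.34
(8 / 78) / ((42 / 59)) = 0.14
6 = 6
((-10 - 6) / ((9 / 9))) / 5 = -16 / 5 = -3.20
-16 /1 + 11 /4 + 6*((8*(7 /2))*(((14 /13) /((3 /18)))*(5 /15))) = 18127 /52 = 348.60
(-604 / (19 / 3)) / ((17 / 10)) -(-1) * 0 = -18120 / 323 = -56.10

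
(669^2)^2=200310848721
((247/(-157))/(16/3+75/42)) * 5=-3990/3611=-1.10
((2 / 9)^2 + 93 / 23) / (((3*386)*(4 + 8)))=7625 / 25888248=0.00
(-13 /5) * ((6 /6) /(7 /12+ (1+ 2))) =-156 /215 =-0.73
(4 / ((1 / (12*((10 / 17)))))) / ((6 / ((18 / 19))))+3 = 2409 / 323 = 7.46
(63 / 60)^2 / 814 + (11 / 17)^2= 39525049 / 94098400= 0.42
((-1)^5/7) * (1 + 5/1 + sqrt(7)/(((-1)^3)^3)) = -6/7 + sqrt(7)/7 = -0.48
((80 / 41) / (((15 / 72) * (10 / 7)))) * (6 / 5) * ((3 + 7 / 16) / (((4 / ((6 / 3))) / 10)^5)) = 3465000 / 41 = 84512.20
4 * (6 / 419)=0.06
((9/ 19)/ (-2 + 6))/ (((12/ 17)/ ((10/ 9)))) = 85/ 456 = 0.19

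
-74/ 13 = -5.69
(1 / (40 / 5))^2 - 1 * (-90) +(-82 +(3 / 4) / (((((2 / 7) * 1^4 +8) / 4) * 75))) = 372149 / 46400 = 8.02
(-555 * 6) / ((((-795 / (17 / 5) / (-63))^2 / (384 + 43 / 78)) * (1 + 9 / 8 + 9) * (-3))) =226311699096 / 81250325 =2785.36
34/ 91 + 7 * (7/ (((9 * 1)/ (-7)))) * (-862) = 26905912/ 819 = 32852.15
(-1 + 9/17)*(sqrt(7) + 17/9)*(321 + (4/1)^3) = -3080*sqrt(7)/17 - 3080/9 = -821.57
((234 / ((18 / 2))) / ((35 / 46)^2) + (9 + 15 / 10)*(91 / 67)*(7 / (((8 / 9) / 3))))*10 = 501421427 / 131320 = 3818.32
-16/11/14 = -8/77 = -0.10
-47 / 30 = -1.57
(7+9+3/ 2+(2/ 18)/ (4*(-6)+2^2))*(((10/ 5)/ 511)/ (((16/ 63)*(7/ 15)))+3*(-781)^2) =7852096410337/ 245280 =32012787.06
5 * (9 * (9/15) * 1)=27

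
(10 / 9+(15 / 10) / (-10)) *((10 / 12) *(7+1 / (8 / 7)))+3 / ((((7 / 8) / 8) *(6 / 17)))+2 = 86.02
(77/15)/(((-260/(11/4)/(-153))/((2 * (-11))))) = -182.76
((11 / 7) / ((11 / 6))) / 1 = 6 / 7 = 0.86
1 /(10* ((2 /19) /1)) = 19 /20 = 0.95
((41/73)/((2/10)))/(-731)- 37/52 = -1985091/2774876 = -0.72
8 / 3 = 2.67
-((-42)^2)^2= -3111696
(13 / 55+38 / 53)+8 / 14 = 31113 / 20405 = 1.52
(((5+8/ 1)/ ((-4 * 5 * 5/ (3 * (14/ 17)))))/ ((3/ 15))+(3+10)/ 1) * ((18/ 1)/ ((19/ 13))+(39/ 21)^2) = 28429349/ 158270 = 179.63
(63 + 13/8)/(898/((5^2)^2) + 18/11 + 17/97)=344774375/17330328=19.89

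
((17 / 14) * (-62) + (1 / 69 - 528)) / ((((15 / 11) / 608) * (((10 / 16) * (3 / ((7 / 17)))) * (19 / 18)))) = -19306496 / 345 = -55960.86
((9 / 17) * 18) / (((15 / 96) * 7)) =5184 / 595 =8.71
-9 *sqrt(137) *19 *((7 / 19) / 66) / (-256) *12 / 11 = 63 *sqrt(137) / 15488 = 0.05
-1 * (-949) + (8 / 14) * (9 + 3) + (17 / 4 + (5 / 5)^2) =26911 / 28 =961.11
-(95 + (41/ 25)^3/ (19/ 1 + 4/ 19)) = -543106374/ 5703125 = -95.23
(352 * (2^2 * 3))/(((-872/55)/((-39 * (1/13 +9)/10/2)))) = 514008/109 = 4715.67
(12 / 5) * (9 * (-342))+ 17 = -36851 / 5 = -7370.20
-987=-987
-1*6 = -6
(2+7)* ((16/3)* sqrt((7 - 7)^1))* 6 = 0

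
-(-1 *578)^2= -334084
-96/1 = -96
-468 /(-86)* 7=1638 /43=38.09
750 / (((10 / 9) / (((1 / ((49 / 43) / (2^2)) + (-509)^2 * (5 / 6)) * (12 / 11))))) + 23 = 85692446347 / 539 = 158984130.51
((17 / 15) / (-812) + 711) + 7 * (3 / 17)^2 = 2503496647 / 3520020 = 711.22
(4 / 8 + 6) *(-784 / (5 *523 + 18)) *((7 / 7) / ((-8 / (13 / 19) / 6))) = 49686 / 50027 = 0.99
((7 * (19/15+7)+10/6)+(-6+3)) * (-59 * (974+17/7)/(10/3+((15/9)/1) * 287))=-68393744/10115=-6761.62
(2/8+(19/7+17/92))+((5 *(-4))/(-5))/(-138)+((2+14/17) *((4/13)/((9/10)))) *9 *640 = 593843447/106743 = 5563.30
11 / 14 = 0.79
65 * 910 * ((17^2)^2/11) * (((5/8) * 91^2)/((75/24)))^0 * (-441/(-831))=726219271050/3047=238339110.95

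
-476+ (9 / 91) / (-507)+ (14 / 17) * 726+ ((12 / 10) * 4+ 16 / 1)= 142.68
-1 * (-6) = 6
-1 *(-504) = 504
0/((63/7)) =0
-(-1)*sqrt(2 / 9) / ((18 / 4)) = 2*sqrt(2) / 27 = 0.10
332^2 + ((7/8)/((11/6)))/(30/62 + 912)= 6532756063/59268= 110224.00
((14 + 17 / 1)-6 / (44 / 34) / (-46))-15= 8147 / 506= 16.10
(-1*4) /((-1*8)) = 1 /2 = 0.50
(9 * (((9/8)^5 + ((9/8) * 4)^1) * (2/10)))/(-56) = -371709/1835008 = -0.20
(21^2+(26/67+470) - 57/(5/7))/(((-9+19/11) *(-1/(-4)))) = -1532201/3350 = -457.37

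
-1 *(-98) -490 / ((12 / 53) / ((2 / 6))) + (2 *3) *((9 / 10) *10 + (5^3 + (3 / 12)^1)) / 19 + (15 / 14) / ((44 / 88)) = -692885 / 1197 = -578.85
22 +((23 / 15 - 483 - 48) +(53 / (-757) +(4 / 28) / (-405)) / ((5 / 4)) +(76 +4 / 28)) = -4628913403 / 10730475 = -431.38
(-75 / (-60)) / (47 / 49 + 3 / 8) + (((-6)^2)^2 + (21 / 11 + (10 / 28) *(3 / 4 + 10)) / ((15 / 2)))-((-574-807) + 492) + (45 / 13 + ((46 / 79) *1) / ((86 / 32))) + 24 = 2214.38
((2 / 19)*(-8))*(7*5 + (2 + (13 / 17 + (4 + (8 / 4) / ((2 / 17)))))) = -15984 / 323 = -49.49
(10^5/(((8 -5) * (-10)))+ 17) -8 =-9973/3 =-3324.33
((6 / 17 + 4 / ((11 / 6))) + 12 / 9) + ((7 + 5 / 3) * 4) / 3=25958 / 1683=15.42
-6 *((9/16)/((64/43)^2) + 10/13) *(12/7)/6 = -2615079/1490944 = -1.75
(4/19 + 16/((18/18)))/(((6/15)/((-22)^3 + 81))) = -8136590/19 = -428241.58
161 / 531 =0.30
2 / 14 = 1 / 7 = 0.14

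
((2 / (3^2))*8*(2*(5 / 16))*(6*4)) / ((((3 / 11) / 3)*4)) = 220 / 3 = 73.33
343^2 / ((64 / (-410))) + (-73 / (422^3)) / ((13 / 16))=-2945322257608307 / 3907875296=-753688.91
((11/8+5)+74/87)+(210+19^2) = 402445/696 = 578.23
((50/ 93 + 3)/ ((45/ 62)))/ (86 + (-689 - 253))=-329/ 57780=-0.01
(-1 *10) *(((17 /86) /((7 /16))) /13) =-1360 /3913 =-0.35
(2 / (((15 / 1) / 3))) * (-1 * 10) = -4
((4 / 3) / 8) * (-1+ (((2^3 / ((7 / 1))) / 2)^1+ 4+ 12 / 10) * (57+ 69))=3631 / 30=121.03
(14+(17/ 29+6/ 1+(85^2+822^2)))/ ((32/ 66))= 326781807/ 232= 1408542.27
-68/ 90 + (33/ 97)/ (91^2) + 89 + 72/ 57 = 61472483168/ 686784735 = 89.51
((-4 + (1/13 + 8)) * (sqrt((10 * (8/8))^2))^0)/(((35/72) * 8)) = 477/455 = 1.05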